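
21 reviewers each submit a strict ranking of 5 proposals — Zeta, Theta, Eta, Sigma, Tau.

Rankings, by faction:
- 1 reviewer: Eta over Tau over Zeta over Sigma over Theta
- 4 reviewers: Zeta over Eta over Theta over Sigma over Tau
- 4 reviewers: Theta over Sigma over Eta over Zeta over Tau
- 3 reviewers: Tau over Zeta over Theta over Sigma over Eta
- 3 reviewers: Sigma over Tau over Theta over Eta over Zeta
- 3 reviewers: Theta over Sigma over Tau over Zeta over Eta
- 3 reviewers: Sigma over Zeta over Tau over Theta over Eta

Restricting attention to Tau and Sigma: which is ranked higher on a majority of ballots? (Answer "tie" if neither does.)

Ballots ranking Tau above Sigma: 1 + 3 = 4.
Ballots ranking Sigma above Tau: 21 − 4 = 17.
Sigma wins the head-to-head 17–4.

Sigma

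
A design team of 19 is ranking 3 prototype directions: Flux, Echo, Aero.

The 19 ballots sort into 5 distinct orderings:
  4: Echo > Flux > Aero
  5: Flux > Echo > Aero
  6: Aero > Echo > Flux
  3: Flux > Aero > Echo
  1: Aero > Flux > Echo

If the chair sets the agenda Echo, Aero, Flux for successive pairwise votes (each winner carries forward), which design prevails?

Flux

Round 1: Echo vs Aero — 9–10, Aero advances.
Round 2: Aero vs Flux — 7–12, Flux advances.
The agenda winner is Flux.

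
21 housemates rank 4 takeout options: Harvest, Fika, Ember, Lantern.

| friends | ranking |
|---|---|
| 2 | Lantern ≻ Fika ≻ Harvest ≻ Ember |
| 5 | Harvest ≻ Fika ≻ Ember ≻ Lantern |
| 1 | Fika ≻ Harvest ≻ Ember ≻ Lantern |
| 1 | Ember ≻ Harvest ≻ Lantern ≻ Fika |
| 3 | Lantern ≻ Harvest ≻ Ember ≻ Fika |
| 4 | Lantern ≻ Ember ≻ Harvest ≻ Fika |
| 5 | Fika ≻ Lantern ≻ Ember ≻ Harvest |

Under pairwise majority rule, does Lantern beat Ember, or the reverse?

Ballots ranking Lantern above Ember: 2 + 3 + 4 + 5 = 14.
Ballots ranking Ember above Lantern: 21 − 14 = 7.
Lantern wins the head-to-head 14–7.

Lantern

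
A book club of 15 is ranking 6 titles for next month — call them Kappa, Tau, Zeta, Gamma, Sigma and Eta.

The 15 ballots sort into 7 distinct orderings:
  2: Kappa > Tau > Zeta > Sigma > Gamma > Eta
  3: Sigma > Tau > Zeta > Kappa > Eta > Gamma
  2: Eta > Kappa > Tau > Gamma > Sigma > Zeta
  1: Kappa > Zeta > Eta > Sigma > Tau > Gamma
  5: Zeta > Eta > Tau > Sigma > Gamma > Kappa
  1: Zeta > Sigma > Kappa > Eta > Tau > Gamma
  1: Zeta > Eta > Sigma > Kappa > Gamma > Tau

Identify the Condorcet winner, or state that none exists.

Zeta

Pairwise majorities:
Kappa vs Tau: Tau wins 8–7.
Kappa vs Zeta: Zeta wins 10–5.
Kappa–Gamma: Kappa 10–5.
Kappa–Sigma: Sigma 10–5.
Kappa vs Eta: Eta wins 8–7.
Tau vs Zeta: Zeta, 8–7.
Tau vs Gamma: Tau, 14–1.
Tau vs Sigma: Tau wins 9–6.
Tau–Eta: Eta 10–5.
Zeta vs Gamma: Zeta, 13–2.
Zeta vs Sigma: Zeta wins 10–5.
Zeta vs Eta: Zeta, 13–2.
Gamma vs Sigma: Sigma wins 13–2.
Gamma–Eta: Eta 13–2.
Sigma–Eta: Eta 9–6.
Zeta defeats every rival head-to-head and is the Condorcet winner.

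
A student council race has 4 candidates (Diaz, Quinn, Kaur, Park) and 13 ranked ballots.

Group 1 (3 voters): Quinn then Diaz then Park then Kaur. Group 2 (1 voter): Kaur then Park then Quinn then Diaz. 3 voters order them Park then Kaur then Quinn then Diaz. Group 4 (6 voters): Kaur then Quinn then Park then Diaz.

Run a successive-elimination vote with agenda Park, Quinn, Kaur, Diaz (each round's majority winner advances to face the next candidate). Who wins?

Kaur

Round 1: Park vs Quinn — 4–9, Quinn advances.
Round 2: Quinn vs Kaur — 3–10, Kaur advances.
Round 3: Kaur vs Diaz — 10–3, Kaur advances.
Kaur survives the agenda.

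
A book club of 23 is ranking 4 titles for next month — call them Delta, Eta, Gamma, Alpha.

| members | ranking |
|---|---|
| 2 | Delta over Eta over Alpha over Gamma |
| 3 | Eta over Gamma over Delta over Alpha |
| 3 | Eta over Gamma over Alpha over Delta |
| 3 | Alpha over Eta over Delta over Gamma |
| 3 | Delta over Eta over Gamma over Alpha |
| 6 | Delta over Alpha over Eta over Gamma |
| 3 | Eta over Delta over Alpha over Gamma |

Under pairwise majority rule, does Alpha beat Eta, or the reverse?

Ballots ranking Alpha above Eta: 3 + 6 = 9.
Ballots ranking Eta above Alpha: 23 − 9 = 14.
Eta wins the head-to-head 14–9.

Eta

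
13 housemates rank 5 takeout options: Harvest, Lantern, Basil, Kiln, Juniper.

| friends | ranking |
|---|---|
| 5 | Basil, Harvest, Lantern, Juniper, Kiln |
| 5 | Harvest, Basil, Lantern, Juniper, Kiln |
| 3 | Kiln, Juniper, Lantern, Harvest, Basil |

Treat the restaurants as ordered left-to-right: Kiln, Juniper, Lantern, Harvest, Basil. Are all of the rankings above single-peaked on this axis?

yes

Axis positions: Kiln=1, Juniper=2, Lantern=3, Harvest=4, Basil=5.
Group 1 (peak Basil at position 5): ranking walks positions 5-4-3-2-1, expanding outward from the peak — single-peaked.
Group 2 (peak Harvest at position 4): ranking walks positions 4-5-3-2-1, expanding outward from the peak — single-peaked.
Group 3 (peak Kiln at position 1): ranking walks positions 1-2-3-4-5, expanding outward from the peak — single-peaked.
Every ranking is single-peaked on this axis.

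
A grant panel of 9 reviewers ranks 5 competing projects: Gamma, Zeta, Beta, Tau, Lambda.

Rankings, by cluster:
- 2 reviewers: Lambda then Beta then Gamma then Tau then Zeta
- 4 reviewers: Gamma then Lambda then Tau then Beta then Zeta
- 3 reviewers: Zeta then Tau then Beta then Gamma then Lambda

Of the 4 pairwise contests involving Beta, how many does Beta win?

2

Beta against each rival (9 reviewers):
Beta–Gamma: Beta 5–4.
Beta–Zeta: Beta 6–3.
Beta vs Tau: Tau, 7–2.
Beta vs Lambda: Lambda wins 6–3.
Beta beats Gamma, Zeta; loses to Tau, Lambda — 2 pairwise wins.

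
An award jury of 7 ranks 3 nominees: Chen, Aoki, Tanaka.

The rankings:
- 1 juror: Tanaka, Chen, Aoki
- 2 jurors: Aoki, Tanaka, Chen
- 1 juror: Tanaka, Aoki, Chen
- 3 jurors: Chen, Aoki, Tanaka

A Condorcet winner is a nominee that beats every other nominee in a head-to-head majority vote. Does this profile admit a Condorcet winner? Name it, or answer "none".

Head-to-head results (7 jurors):
Chen vs Aoki: Chen preferred on 1+3 = 4 ballots; Chen wins 4–3.
Chen vs Tanaka: 3 to 4, Tanaka.
Aoki vs Tanaka: Aoki preferred on 2+3 = 5 ballots; Aoki wins 5–2.
Every nominee loses at least once (Chen loses to Tanaka; Aoki loses to Chen; Tanaka loses to Aoki). The majority relation contains the cycle Chen beats Aoki beats Tanaka beats Chen, so there is no Condorcet winner.

none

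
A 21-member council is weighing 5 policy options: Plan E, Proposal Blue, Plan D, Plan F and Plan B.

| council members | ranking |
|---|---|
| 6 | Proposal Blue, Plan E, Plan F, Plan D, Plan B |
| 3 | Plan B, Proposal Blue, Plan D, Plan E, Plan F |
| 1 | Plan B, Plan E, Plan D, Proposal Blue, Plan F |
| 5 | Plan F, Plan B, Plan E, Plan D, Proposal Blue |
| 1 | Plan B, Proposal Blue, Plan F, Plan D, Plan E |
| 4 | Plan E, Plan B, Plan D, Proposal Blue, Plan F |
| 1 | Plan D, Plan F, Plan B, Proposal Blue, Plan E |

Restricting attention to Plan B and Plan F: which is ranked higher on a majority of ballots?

Ballots ranking Plan B above Plan F: 3 + 1 + 1 + 4 = 9.
Ballots ranking Plan F above Plan B: 21 − 9 = 12.
Plan F wins the head-to-head 12–9.

Plan F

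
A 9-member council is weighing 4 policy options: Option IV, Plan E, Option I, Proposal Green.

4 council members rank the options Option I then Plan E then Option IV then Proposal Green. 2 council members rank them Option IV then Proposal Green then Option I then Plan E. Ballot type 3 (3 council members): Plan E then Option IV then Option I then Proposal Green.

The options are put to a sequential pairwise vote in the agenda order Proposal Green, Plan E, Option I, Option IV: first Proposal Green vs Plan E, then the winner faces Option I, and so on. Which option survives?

Round 1: Proposal Green vs Plan E — 2–7, Plan E advances.
Round 2: Plan E vs Option I — 3–6, Option I advances.
Round 3: Option I vs Option IV — 4–5, Option IV advances.
Option IV survives the agenda.

Option IV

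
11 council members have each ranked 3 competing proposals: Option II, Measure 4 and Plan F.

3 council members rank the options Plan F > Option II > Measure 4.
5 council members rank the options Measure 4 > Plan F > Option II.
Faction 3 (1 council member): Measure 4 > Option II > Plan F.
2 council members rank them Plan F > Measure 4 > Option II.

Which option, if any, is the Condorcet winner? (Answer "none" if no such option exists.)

Head-to-head results (11 council members):
Option II–Measure 4: Measure 4 8–3.
Option II vs Plan F: Plan F wins 10–1.
Measure 4 vs Plan F: Measure 4, 6–5.
Measure 4 defeats every rival head-to-head and is the Condorcet winner.

Measure 4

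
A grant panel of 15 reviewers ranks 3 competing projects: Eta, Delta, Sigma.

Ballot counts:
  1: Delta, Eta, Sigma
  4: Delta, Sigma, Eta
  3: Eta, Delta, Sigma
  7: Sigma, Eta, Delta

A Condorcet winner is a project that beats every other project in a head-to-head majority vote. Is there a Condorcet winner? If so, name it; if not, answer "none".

Head-to-head results (15 reviewers):
Eta vs Delta: Eta wins 10–5.
Eta vs Sigma: Eta preferred on 1+3 = 4 ballots; Sigma wins 11–4.
Delta vs Sigma: Delta is ranked higher on 1+4+3 = 8 ballots, Sigma on 7. Delta wins 8–7.
No project is unbeaten: Eta loses to Sigma; Delta loses to Eta; Sigma loses to Delta. In particular Eta > Delta > Sigma > Eta is a majority cycle — no Condorcet winner exists.

none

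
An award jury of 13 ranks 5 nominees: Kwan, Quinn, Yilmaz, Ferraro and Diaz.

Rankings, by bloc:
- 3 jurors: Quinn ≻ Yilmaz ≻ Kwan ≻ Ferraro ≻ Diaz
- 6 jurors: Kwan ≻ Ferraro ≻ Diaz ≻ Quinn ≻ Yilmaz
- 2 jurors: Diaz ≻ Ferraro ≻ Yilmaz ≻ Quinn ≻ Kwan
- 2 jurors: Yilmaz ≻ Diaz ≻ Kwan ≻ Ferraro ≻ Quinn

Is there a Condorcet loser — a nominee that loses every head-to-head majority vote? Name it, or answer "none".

Head-to-head results (13 jurors):
Kwan vs Quinn: 6+2 = 8 for Kwan, 5 for Quinn — Kwan by 8–5.
Kwan vs Yilmaz: Yilmaz, 7–6.
Kwan–Ferraro: Kwan 11–2.
Kwan vs Diaz: Kwan is ranked higher on 3+6 = 9 ballots, Diaz on 4. Kwan wins 9–4.
Quinn vs Yilmaz: 9 to 4, Quinn.
Quinn vs Ferraro: Quinn is ranked higher on 3 ballots, Ferraro on 10. Ferraro wins 10–3.
Quinn vs Diaz: Quinn is ranked higher on 3 ballots, Diaz on 10. Diaz wins 10–3.
Yilmaz vs Ferraro: Yilmaz preferred on 3+2 = 5 ballots; Ferraro wins 8–5.
Yilmaz vs Diaz: 5 to 8, Diaz.
Ferraro vs Diaz: Ferraro, 9–4.
No nominee is winless: Kwan beats Quinn; Quinn beats Yilmaz; Yilmaz beats Kwan; Ferraro beats Quinn; Diaz beats Quinn. There is no Condorcet loser.

none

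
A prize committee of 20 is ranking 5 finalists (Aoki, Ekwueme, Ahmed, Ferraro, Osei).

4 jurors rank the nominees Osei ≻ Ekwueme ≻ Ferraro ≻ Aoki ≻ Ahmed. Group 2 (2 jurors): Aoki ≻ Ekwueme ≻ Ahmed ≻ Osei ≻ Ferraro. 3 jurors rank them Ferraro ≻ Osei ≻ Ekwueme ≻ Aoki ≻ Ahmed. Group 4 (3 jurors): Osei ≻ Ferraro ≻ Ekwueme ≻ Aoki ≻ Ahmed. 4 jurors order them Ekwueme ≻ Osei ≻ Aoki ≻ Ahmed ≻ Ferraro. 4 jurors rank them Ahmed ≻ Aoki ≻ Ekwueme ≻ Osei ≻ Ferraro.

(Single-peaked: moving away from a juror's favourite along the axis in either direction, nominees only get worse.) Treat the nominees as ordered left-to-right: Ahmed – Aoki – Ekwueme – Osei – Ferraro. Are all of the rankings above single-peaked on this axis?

Axis positions: Ahmed=1, Aoki=2, Ekwueme=3, Osei=4, Ferraro=5.
Group 1 (peak Osei at position 4): ranking walks positions 4-3-5-2-1, expanding outward from the peak — single-peaked.
Group 2 (peak Aoki at position 2): ranking walks positions 2-3-1-4-5, expanding outward from the peak — single-peaked.
Group 3 (peak Ferraro at position 5): ranking walks positions 5-4-3-2-1, expanding outward from the peak — single-peaked.
Group 4 (peak Osei at position 4): ranking walks positions 4-5-3-2-1, expanding outward from the peak — single-peaked.
Group 5 (peak Ekwueme at position 3): ranking walks positions 3-4-2-1-5, expanding outward from the peak — single-peaked.
Group 6 (peak Ahmed at position 1): ranking walks positions 1-2-3-4-5, expanding outward from the peak — single-peaked.
Every ranking is single-peaked on this axis.

yes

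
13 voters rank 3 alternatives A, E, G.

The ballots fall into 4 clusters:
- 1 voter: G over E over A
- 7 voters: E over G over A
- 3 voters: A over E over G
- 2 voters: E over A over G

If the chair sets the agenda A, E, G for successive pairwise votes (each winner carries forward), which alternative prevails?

E

Round 1: A vs E — 3–10, E advances.
Round 2: E vs G — 12–1, E advances.
The agenda winner is E.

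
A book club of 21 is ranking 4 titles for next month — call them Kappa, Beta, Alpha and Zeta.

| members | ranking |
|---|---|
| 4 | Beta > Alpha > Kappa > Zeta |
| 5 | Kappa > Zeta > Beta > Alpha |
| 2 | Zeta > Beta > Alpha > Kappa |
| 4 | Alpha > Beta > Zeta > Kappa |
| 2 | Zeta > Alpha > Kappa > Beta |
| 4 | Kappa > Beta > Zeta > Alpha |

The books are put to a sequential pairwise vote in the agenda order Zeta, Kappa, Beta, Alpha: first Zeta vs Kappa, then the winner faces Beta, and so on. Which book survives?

Round 1: Zeta vs Kappa — 8–13, Kappa advances.
Round 2: Kappa vs Beta — 11–10, Kappa advances.
Round 3: Kappa vs Alpha — 9–12, Alpha advances.
Alpha survives the agenda.

Alpha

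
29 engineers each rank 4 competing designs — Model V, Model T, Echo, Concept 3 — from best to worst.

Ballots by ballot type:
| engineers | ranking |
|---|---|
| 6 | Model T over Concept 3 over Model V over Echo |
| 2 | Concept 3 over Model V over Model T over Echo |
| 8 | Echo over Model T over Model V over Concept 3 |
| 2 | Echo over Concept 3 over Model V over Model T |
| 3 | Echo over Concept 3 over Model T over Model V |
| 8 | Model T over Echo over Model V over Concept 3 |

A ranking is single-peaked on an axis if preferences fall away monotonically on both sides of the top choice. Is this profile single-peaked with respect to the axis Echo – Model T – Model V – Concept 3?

no

Axis positions: Echo=1, Model T=2, Model V=3, Concept 3=4.
Ballot type 1: ranking walks positions 2-4-3-1; Concept 3 is ranked above Model V even though Model V lies between Concept 3 and the peak Model T on the axis — preferences dip and rise again. Not single-peaked.
Ballot type 2 (peak Concept 3 at position 4): ranking walks positions 4-3-2-1, expanding outward from the peak — single-peaked.
Ballot type 3 (peak Echo at position 1): ranking walks positions 1-2-3-4, expanding outward from the peak — single-peaked.
Ballot type 4: ranking walks positions 1-4-3-2; Concept 3 is ranked above Model T even though Model T lies between Concept 3 and the peak Echo on the axis — preferences dip and rise again. Not single-peaked.
Ballot type 5: ranking walks positions 1-4-2-3; Concept 3 is ranked above Model T even though Model T lies between Concept 3 and the peak Echo on the axis — preferences dip and rise again. Not single-peaked.
Ballot type 6 (peak Model T at position 2): ranking walks positions 2-1-3-4, expanding outward from the peak — single-peaked.
Ballot type 1 violates single-peakedness, so the profile is not single-peaked on this axis.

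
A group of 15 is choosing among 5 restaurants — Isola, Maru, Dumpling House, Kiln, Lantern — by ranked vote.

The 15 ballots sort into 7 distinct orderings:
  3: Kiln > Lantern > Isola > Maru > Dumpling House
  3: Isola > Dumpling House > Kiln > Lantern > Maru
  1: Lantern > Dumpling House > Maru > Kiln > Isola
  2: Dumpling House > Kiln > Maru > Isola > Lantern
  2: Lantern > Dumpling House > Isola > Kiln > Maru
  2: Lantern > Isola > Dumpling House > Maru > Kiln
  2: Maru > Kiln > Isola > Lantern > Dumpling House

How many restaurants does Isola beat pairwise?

Isola against each rival (15 friends):
Isola–Maru: Isola 10–5.
Isola vs Dumpling House: Isola preferred on 3+3+2+2 = 10 ballots; Isola wins 10–5.
Isola vs Kiln: Isola preferred on 3+2+2 = 7 ballots; Kiln wins 8–7.
Isola vs Lantern: 3+2+2 = 7 for Isola, 8 for Lantern — Lantern by 8–7.
Isola beats Maru, Dumpling House; loses to Kiln, Lantern — 2 pairwise wins.

2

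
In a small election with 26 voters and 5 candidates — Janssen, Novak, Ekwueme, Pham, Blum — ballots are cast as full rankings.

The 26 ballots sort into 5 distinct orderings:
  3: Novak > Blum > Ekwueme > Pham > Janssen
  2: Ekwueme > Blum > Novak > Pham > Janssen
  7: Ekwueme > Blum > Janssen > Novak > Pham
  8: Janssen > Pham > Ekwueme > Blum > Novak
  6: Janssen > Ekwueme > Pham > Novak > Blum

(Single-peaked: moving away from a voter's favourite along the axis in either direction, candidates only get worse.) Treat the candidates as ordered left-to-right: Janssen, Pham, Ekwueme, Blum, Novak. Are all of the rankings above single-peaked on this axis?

no

Axis positions: Janssen=1, Pham=2, Ekwueme=3, Blum=4, Novak=5.
Cluster 1 (peak Novak at position 5): ranking walks positions 5-4-3-2-1, expanding outward from the peak — single-peaked.
Cluster 2 (peak Ekwueme at position 3): ranking walks positions 3-4-5-2-1, expanding outward from the peak — single-peaked.
Cluster 3: ranking walks positions 3-4-1-5-2; Janssen is ranked above Pham even though Pham lies between Janssen and the peak Ekwueme on the axis — preferences dip and rise again. Not single-peaked.
Cluster 4 (peak Janssen at position 1): ranking walks positions 1-2-3-4-5, expanding outward from the peak — single-peaked.
Cluster 5: ranking walks positions 1-3-2-5-4; Ekwueme is ranked above Pham even though Pham lies between Ekwueme and the peak Janssen on the axis — preferences dip and rise again. Not single-peaked.
Cluster 3 violates single-peakedness, so the profile is not single-peaked on this axis.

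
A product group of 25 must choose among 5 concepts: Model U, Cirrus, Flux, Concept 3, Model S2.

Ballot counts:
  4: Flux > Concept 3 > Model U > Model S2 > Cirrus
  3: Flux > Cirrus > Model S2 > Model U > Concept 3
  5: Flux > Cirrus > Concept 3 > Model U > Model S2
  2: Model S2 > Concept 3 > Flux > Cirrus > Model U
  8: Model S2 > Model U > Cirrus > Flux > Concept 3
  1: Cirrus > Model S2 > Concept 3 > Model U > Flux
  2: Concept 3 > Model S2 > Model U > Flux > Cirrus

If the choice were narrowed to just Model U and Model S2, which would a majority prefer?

Ballots ranking Model U above Model S2: 4 + 5 = 9.
Ballots ranking Model S2 above Model U: 25 − 9 = 16.
Model S2 wins the head-to-head 16–9.

Model S2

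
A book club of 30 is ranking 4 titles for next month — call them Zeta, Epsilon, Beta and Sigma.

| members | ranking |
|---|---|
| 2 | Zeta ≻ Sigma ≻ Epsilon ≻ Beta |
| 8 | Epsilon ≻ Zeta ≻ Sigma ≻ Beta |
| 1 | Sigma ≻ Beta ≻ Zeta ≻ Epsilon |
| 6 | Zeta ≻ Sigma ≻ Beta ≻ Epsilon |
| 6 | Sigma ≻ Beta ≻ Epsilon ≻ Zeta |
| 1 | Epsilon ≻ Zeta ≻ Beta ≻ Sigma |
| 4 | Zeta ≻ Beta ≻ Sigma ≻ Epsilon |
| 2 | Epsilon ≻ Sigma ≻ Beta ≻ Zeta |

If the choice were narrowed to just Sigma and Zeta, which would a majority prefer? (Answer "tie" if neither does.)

Ballots ranking Sigma above Zeta: 1 + 6 + 2 = 9.
Ballots ranking Zeta above Sigma: 30 − 9 = 21.
Zeta wins the head-to-head 21–9.

Zeta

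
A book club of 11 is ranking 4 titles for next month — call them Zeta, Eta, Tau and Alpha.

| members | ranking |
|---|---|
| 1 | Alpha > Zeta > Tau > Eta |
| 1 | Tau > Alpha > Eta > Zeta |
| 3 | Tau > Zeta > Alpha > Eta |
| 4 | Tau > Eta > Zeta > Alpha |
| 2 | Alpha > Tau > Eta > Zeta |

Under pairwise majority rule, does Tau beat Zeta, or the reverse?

Tau

Ballots ranking Tau above Zeta: 1 + 3 + 4 + 2 = 10.
Ballots ranking Zeta above Tau: 11 − 10 = 1.
Tau wins the head-to-head 10–1.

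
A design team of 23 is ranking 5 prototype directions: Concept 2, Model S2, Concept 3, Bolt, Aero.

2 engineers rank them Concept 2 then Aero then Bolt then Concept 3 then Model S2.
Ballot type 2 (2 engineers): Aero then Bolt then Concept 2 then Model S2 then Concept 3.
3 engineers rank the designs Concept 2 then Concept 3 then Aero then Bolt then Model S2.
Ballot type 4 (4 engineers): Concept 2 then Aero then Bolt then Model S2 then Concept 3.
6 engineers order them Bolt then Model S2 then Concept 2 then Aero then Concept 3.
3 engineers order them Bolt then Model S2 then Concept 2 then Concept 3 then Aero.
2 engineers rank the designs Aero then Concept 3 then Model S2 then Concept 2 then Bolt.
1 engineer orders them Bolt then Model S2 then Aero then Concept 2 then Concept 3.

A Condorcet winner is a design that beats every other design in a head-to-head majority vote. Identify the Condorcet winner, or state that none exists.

none

Head-to-head results (23 engineers):
Concept 2 vs Model S2: Model S2, 12–11.
Concept 2 vs Concept 3: Concept 2 wins 21–2.
Concept 2 vs Bolt: Bolt, 12–11.
Concept 2 vs Aero: Concept 2 wins 18–5.
Model S2 vs Concept 3: Model S2 wins 16–7.
Model S2–Bolt: Bolt 21–2.
Model S2 vs Aero: Aero wins 13–10.
Concept 3–Bolt: Bolt 18–5.
Concept 3 vs Aero: Aero, 17–6.
Bolt vs Aero: Aero, 13–10.
No design is unbeaten: Concept 2 loses to Model S2; Model S2 loses to Bolt; Concept 3 loses to Concept 2; Bolt loses to Aero; Aero loses to Concept 2. In particular Concept 2 > Aero > Model S2 > Concept 2 is a majority cycle — no Condorcet winner exists.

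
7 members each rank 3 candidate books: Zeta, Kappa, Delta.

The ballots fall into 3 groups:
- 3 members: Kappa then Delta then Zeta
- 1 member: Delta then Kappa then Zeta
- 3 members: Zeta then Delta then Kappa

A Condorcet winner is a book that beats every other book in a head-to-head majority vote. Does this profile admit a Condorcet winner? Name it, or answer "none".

Pairwise majorities:
Zeta vs Kappa: 3 for Zeta, 4 for Kappa — Kappa by 4–3.
Zeta vs Delta: Delta wins 4–3.
Kappa–Delta: Delta 4–3.
Delta defeats every rival head-to-head and is the Condorcet winner.

Delta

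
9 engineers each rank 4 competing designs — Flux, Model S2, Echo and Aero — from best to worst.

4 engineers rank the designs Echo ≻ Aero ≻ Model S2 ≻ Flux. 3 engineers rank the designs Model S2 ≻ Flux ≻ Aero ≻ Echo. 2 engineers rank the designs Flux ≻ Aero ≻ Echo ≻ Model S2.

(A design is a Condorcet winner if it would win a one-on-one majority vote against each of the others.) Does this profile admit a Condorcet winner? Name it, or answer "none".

none

Head-to-head results (9 engineers):
Flux vs Model S2: Flux preferred on 2 ballots; Model S2 wins 7–2.
Flux vs Echo: Flux preferred on 3+2 = 5 ballots; Flux wins 5–4.
Flux vs Aero: Flux preferred on 3+2 = 5 ballots; Flux wins 5–4.
Model S2 vs Echo: Model S2 is ranked higher on 3 ballots, Echo on 6. Echo wins 6–3.
Model S2 vs Aero: Model S2 is ranked higher on 3 ballots, Aero on 6. Aero wins 6–3.
Echo vs Aero: 4 to 5, Aero.
No design is unbeaten: Flux loses to Model S2; Model S2 loses to Echo; Echo loses to Flux; Aero loses to Flux. In particular Flux → Echo → Model S2 → Flux is a majority cycle — no Condorcet winner exists.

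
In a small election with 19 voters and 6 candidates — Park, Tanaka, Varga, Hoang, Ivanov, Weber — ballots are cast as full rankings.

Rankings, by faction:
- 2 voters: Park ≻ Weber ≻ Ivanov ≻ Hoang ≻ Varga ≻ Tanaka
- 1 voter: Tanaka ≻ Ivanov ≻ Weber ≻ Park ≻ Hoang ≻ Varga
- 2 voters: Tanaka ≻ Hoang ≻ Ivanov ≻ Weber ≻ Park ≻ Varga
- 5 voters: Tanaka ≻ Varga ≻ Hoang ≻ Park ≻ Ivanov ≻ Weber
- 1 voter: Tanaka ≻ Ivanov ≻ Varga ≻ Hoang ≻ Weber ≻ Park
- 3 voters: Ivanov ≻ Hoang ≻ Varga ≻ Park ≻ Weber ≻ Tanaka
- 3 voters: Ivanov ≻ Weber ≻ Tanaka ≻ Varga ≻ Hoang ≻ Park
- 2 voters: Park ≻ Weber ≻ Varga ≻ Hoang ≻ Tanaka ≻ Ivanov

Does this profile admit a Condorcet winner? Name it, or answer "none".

Pairwise majorities:
Park vs Tanaka: Tanaka wins 12–7.
Park vs Varga: Varga, 12–7.
Park–Hoang: Hoang 14–5.
Park vs Ivanov: Park preferred on 2+5+2 = 9 ballots; Ivanov wins 10–9.
Park–Weber: Park 12–7.
Tanaka vs Varga: Tanaka wins 12–7.
Tanaka vs Hoang: Tanaka is ranked higher on 1+2+5+1+3 = 12 ballots, Hoang on 7. Tanaka wins 12–7.
Tanaka vs Ivanov: Tanaka is ranked higher on 1+2+5+1+2 = 11 ballots, Ivanov on 8. Tanaka wins 11–8.
Tanaka vs Weber: Tanaka is ranked higher on 1+2+5+1 = 9 ballots, Weber on 10. Weber wins 10–9.
Varga–Hoang: Varga 11–8.
Varga vs Ivanov: Varga preferred on 5+2 = 7 ballots; Ivanov wins 12–7.
Varga vs Weber: 5+1+3 = 9 for Varga, 10 for Weber — Weber by 10–9.
Hoang vs Ivanov: Hoang preferred on 2+5+2 = 9 ballots; Ivanov wins 10–9.
Hoang vs Weber: Hoang is ranked higher on 2+5+1+3 = 11 ballots, Weber on 8. Hoang wins 11–8.
Ivanov vs Weber: 15 to 4, Ivanov.
No candidate is unbeaten: Park loses to Tanaka; Tanaka loses to Weber; Varga loses to Tanaka; Hoang loses to Tanaka; Ivanov loses to Tanaka; Weber loses to Park. In particular Park beats Weber beats Tanaka beats Park is a majority cycle — no Condorcet winner exists.

none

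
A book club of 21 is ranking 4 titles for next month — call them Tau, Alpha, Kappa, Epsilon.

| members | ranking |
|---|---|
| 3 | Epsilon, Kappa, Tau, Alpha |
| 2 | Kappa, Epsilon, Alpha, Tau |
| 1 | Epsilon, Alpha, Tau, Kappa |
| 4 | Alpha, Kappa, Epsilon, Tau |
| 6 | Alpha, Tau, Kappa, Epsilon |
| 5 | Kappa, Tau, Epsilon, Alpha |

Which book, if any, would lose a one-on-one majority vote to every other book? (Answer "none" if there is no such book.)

Pairwise majorities:
Tau vs Alpha: Alpha wins 13–8.
Tau vs Kappa: Kappa wins 14–7.
Tau–Epsilon: Tau 11–10.
Alpha–Kappa: Alpha 11–10.
Alpha vs Epsilon: Epsilon wins 11–10.
Kappa vs Epsilon: 2+4+6+5 = 17 for Kappa, 4 for Epsilon — Kappa by 17–4.
Each book has at least one pairwise win (Tau beats Epsilon; Alpha beats Tau; Kappa beats Tau; Epsilon beats Alpha) — no Condorcet loser.

none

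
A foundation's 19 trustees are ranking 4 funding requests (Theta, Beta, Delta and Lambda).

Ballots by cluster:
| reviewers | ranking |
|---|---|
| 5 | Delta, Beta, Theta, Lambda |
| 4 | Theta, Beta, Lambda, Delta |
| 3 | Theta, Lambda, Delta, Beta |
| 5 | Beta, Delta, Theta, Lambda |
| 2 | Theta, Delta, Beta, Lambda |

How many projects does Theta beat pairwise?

1

Theta against each rival (19 reviewers):
Theta vs Beta: 4+3+2 = 9 for Theta, 10 for Beta — Beta by 10–9.
Theta vs Delta: Delta wins 10–9.
Theta vs Lambda: Theta is ranked higher on 5+4+3+5+2 = 19 ballots, Lambda on 0. Theta wins 19–0.
Theta beats Lambda; loses to Beta, Delta — 1 pairwise win.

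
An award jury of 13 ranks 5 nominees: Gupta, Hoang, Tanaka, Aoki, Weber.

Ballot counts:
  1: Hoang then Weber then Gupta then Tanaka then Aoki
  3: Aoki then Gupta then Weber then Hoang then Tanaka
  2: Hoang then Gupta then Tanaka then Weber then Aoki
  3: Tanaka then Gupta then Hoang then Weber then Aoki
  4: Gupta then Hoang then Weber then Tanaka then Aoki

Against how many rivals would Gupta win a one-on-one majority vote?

4

Gupta against each rival (13 jurors):
Gupta vs Hoang: Gupta, 10–3.
Gupta vs Tanaka: Gupta preferred on 1+3+2+4 = 10 ballots; Gupta wins 10–3.
Gupta vs Aoki: Gupta preferred on 1+2+3+4 = 10 ballots; Gupta wins 10–3.
Gupta vs Weber: Gupta wins 12–1.
Gupta beats Hoang, Tanaka, Aoki, Weber — 4 pairwise wins.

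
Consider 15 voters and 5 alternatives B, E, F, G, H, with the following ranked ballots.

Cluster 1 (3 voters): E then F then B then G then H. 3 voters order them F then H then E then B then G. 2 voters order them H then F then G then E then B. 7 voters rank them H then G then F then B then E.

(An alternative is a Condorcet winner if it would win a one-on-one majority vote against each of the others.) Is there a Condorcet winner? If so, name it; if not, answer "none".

H

Head-to-head results (15 voters):
B–E: E 8–7.
B vs F: F, 15–0.
B vs G: B preferred on 3+3 = 6 ballots; G wins 9–6.
B vs H: H wins 12–3.
E–F: F 12–3.
E vs G: 6 to 9, G.
E vs H: H wins 12–3.
F vs G: 3+3+2 = 8 for F, 7 for G — F by 8–7.
F vs H: H wins 9–6.
G vs H: 3 for G, 12 for H — H by 12–3.
H defeats every rival head-to-head and is the Condorcet winner.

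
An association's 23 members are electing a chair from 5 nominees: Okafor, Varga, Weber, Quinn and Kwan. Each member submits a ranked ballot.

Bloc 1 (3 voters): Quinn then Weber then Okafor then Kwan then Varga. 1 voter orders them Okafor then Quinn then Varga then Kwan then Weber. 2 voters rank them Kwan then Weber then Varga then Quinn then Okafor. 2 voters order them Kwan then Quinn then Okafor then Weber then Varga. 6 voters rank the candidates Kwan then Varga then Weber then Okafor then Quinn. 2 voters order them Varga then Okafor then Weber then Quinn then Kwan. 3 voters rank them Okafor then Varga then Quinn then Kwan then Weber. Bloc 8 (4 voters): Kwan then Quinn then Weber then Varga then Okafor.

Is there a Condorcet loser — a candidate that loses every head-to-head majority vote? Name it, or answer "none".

none

Pairwise majorities:
Okafor vs Varga: Varga wins 14–9.
Okafor vs Weber: Weber, 15–8.
Okafor vs Quinn: Okafor wins 12–11.
Okafor vs Kwan: Okafor is ranked higher on 3+1+2+3 = 9 ballots, Kwan on 14. Kwan wins 14–9.
Varga vs Weber: Varga preferred on 1+6+2+3 = 12 ballots; Varga wins 12–11.
Varga vs Quinn: 2+6+2+3 = 13 for Varga, 10 for Quinn — Varga by 13–10.
Varga vs Kwan: 6 to 17, Kwan.
Weber–Quinn: Quinn 13–10.
Weber–Kwan: Kwan 18–5.
Quinn vs Kwan: Kwan wins 14–9.
Every candidate wins at least one matchup (Okafor beats Quinn; Varga beats Okafor; Weber beats Okafor; Quinn beats Weber; Kwan beats Okafor), so there is no Condorcet loser.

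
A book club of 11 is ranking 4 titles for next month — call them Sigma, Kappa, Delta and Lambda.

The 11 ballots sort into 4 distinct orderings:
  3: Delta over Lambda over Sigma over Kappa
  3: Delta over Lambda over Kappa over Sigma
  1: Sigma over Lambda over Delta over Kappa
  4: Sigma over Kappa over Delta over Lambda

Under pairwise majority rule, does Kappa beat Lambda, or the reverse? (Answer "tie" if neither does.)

Lambda

Ballots ranking Kappa above Lambda: 4.
Ballots ranking Lambda above Kappa: 11 − 4 = 7.
Lambda wins the head-to-head 7–4.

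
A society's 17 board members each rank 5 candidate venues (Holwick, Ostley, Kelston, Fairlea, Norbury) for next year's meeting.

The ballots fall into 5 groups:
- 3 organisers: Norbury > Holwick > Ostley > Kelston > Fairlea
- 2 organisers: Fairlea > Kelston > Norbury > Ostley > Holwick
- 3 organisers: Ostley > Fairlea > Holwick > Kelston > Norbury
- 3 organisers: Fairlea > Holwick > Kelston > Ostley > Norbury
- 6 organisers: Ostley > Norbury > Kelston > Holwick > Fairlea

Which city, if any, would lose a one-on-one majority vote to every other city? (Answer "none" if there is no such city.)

Head-to-head results (17 organisers):
Holwick vs Ostley: Ostley wins 11–6.
Holwick vs Kelston: Holwick, 9–8.
Holwick vs Fairlea: Holwick wins 9–8.
Holwick vs Norbury: Holwick preferred on 3+3 = 6 ballots; Norbury wins 11–6.
Ostley vs Kelston: Ostley wins 12–5.
Ostley–Fairlea: Ostley 12–5.
Ostley vs Norbury: 3+3+6 = 12 for Ostley, 5 for Norbury — Ostley by 12–5.
Kelston vs Fairlea: Kelston, 9–8.
Kelston–Norbury: Norbury 9–8.
Fairlea vs Norbury: Norbury, 9–8.
Fairlea is beaten in every head-to-head and is the Condorcet loser.

Fairlea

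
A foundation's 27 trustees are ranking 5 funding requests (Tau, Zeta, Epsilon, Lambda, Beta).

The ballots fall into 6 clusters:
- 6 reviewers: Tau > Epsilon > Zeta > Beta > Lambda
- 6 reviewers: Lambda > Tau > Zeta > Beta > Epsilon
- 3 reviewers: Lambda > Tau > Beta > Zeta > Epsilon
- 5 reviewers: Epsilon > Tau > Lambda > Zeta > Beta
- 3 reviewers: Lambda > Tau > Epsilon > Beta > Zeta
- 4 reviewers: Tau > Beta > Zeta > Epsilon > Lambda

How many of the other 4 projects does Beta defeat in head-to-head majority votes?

Beta against each rival (27 reviewers):
Beta vs Tau: Tau, 27–0.
Beta vs Zeta: Beta is ranked higher on 3+3+4 = 10 ballots, Zeta on 17. Zeta wins 17–10.
Beta–Epsilon: Epsilon 14–13.
Beta vs Lambda: 6+4 = 10 for Beta, 17 for Lambda — Lambda by 17–10.
Beta beats no one; loses to Tau, Zeta, Epsilon, Lambda — 0 pairwise wins.

0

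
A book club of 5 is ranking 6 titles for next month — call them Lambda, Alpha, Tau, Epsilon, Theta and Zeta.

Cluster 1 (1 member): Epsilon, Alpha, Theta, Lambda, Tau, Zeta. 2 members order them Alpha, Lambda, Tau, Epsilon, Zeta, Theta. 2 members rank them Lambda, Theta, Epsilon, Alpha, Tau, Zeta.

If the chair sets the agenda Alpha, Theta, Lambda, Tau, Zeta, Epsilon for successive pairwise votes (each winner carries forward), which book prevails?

Round 1: Alpha vs Theta — 3–2, Alpha advances.
Round 2: Alpha vs Lambda — 3–2, Alpha advances.
Round 3: Alpha vs Tau — 5–0, Alpha advances.
Round 4: Alpha vs Zeta — 5–0, Alpha advances.
Round 5: Alpha vs Epsilon — 2–3, Epsilon advances.
The agenda winner is Epsilon.

Epsilon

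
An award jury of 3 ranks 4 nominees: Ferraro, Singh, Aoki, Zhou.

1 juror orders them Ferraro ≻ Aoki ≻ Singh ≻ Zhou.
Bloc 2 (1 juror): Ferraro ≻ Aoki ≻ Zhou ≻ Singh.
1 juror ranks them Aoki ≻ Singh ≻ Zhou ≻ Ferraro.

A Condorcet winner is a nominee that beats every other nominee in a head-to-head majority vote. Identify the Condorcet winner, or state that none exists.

Ferraro

Pairwise majorities:
Ferraro vs Singh: Ferraro preferred on 1+1 = 2 ballots; Ferraro wins 2–1.
Ferraro vs Aoki: Ferraro preferred on 1+1 = 2 ballots; Ferraro wins 2–1.
Ferraro vs Zhou: 2 to 1, Ferraro.
Singh vs Aoki: Aoki wins 3–0.
Singh vs Zhou: Singh is ranked higher on 1+1 = 2 ballots, Zhou on 1. Singh wins 2–1.
Aoki vs Zhou: 3 to 0, Aoki.
Ferraro beats each of Singh, Aoki, Zhou — Ferraro is the Condorcet winner.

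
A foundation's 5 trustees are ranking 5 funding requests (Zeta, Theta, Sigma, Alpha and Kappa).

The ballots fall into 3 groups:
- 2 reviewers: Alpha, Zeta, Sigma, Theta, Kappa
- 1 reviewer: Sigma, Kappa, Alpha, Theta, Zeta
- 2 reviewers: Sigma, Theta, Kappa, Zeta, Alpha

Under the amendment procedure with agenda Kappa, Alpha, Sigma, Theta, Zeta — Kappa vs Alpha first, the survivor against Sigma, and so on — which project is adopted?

Sigma

Round 1: Kappa vs Alpha — 3–2, Kappa advances.
Round 2: Kappa vs Sigma — 0–5, Sigma advances.
Round 3: Sigma vs Theta — 5–0, Sigma advances.
Round 4: Sigma vs Zeta — 3–2, Sigma advances.
Sigma survives the agenda.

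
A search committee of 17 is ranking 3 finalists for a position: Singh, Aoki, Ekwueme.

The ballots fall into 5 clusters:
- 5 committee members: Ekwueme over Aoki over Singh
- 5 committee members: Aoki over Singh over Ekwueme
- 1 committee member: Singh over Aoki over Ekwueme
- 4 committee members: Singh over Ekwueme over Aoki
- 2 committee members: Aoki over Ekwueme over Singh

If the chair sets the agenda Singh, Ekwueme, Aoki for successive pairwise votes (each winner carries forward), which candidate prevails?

Aoki

Round 1: Singh vs Ekwueme — 10–7, Singh advances.
Round 2: Singh vs Aoki — 5–12, Aoki advances.
Aoki survives the agenda.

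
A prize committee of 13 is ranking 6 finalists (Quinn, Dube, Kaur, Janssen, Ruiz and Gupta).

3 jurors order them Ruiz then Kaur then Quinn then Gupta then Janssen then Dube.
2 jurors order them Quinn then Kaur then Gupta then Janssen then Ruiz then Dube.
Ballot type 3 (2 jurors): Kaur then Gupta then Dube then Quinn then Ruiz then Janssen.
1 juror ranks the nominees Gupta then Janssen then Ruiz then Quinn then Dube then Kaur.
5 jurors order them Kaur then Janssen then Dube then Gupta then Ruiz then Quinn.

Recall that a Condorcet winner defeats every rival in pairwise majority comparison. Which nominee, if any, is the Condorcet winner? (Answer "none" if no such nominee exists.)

Kaur

Check each pair by majority over 13 ballots:
Quinn vs Dube: Dube, 7–6.
Quinn–Kaur: Kaur 10–3.
Quinn vs Janssen: 3+2+2 = 7 for Quinn, 6 for Janssen — Quinn by 7–6.
Quinn vs Ruiz: 2+2 = 4 for Quinn, 9 for Ruiz — Ruiz by 9–4.
Quinn vs Gupta: Gupta, 8–5.
Dube vs Kaur: Kaur, 12–1.
Dube vs Janssen: Dube preferred on 2 ballots; Janssen wins 11–2.
Dube vs Ruiz: 7 to 6, Dube.
Dube vs Gupta: Gupta, 8–5.
Kaur vs Janssen: Kaur is ranked higher on 3+2+2+5 = 12 ballots, Janssen on 1. Kaur wins 12–1.
Kaur vs Ruiz: Kaur wins 9–4.
Kaur vs Gupta: Kaur is ranked higher on 3+2+2+5 = 12 ballots, Gupta on 1. Kaur wins 12–1.
Janssen vs Ruiz: 8 to 5, Janssen.
Janssen vs Gupta: 5 for Janssen, 8 for Gupta — Gupta by 8–5.
Ruiz vs Gupta: 3 to 10, Gupta.
Kaur beats each of Quinn, Dube, Janssen, Ruiz, Gupta — Kaur is the Condorcet winner.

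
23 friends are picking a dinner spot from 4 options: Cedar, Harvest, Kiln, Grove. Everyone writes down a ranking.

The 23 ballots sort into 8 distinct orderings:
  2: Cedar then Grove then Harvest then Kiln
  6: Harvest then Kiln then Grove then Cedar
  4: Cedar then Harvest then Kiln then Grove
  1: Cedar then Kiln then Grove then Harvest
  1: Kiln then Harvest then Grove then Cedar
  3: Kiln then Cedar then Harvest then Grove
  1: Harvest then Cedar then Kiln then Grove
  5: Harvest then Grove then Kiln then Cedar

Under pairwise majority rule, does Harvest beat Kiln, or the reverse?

Ballots ranking Harvest above Kiln: 2 + 6 + 4 + 1 + 5 = 18.
Ballots ranking Kiln above Harvest: 23 − 18 = 5.
Harvest wins the head-to-head 18–5.

Harvest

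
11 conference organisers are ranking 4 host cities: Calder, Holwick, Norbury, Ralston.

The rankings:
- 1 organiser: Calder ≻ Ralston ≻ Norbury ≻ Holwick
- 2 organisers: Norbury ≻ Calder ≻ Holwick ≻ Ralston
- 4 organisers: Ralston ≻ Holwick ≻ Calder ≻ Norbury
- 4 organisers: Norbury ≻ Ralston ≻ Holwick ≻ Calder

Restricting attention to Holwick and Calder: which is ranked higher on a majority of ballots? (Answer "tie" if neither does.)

Holwick

Ballots ranking Holwick above Calder: 4 + 4 = 8.
Ballots ranking Calder above Holwick: 11 − 8 = 3.
Holwick wins the head-to-head 8–3.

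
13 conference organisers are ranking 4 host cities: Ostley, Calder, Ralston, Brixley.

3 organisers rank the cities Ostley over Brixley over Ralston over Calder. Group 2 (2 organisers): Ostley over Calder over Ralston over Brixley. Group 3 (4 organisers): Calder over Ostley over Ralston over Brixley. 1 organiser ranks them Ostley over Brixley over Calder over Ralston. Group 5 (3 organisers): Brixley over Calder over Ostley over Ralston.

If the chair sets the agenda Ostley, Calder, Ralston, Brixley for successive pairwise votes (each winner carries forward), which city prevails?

Brixley

Round 1: Ostley vs Calder — 6–7, Calder advances.
Round 2: Calder vs Ralston — 10–3, Calder advances.
Round 3: Calder vs Brixley — 6–7, Brixley advances.
The agenda winner is Brixley.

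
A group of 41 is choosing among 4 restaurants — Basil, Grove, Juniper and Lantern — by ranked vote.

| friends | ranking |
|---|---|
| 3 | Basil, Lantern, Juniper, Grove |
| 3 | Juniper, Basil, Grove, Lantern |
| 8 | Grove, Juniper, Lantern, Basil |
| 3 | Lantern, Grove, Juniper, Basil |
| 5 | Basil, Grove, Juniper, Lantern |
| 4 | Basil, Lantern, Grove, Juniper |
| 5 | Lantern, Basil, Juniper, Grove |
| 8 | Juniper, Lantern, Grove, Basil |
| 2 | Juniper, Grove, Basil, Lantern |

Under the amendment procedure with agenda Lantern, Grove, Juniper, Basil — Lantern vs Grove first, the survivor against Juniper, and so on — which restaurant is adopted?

Round 1: Lantern vs Grove — 23–18, Lantern advances.
Round 2: Lantern vs Juniper — 15–26, Juniper advances.
Round 3: Juniper vs Basil — 24–17, Juniper advances.
The agenda winner is Juniper.

Juniper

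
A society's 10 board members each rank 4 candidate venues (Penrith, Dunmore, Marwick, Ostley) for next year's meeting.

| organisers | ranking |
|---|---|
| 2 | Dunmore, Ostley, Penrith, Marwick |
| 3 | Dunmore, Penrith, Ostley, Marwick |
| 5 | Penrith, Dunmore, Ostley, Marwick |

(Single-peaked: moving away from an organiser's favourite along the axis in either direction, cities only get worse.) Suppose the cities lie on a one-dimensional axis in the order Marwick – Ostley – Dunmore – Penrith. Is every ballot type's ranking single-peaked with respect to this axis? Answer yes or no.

Axis positions: Marwick=1, Ostley=2, Dunmore=3, Penrith=4.
Ballot type 1 (peak Dunmore at position 3): ranking walks positions 3-2-4-1, expanding outward from the peak — single-peaked.
Ballot type 2 (peak Dunmore at position 3): ranking walks positions 3-4-2-1, expanding outward from the peak — single-peaked.
Ballot type 3 (peak Penrith at position 4): ranking walks positions 4-3-2-1, expanding outward from the peak — single-peaked.
Every ranking is single-peaked on this axis.

yes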